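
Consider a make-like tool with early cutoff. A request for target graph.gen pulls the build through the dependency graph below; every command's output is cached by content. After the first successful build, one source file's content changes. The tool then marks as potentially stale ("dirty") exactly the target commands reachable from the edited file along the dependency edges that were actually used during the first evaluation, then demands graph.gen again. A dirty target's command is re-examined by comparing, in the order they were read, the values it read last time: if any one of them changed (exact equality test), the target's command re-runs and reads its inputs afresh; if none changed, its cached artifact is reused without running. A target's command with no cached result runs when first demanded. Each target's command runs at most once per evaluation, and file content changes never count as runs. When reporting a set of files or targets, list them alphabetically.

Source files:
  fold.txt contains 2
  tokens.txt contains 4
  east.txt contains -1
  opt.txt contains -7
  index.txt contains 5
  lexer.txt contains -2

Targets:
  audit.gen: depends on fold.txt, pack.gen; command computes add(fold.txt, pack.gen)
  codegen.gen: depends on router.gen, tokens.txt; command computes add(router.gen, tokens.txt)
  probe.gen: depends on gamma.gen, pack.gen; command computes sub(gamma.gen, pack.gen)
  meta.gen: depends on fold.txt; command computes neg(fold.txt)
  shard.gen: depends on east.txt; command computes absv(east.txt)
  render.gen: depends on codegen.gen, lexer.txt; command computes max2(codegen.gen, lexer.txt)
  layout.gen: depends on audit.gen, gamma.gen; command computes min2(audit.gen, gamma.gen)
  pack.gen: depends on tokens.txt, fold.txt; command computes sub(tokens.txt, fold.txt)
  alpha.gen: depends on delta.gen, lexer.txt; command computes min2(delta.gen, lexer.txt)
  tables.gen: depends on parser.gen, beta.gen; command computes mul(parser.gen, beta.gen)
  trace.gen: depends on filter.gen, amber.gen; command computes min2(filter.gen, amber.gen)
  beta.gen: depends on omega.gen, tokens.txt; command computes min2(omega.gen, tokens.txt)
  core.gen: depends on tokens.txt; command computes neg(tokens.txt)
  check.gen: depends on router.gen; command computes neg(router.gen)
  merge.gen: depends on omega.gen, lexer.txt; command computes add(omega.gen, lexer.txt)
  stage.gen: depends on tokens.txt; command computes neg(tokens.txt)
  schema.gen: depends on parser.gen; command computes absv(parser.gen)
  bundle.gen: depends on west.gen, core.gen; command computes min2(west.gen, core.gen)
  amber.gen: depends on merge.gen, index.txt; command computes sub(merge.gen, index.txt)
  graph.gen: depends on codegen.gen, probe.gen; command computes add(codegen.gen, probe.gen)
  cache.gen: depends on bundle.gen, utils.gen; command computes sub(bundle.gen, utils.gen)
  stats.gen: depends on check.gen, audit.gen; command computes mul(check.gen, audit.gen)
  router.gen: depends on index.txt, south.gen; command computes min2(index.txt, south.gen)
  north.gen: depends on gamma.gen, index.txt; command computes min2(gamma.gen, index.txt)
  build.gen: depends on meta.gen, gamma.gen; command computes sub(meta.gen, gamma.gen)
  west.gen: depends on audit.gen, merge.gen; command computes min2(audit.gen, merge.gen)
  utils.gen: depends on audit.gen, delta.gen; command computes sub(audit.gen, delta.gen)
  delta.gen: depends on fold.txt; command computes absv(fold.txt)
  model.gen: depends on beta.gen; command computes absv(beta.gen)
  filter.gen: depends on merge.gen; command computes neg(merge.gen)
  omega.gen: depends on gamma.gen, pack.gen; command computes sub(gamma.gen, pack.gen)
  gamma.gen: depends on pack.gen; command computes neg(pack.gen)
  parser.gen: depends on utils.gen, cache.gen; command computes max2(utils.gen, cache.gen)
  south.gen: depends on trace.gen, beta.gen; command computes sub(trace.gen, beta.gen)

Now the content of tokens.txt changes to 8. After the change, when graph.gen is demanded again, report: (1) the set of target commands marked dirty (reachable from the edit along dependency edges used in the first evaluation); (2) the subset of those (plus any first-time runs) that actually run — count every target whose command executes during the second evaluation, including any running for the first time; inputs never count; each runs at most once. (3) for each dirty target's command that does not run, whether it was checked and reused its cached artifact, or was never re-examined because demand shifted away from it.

First demand of the output computes:
  pack.gen = sub(4, 2) = 2
  gamma.gen = neg(2) = -2
  omega.gen = sub(-2, 2) = -4
  beta.gen = min2(-4, 4) = -4
  merge.gen = add(-4, -2) = -6
  amber.gen = sub(-6, 5) = -11
  filter.gen = neg(-6) = 6
  probe.gen = sub(-2, 2) = -4
  trace.gen = min2(6, -11) = -11
  south.gen = sub(-11, -4) = -7
  router.gen = min2(5, -7) = -7
  codegen.gen = add(-7, 4) = -3
  graph.gen = add(-3, -4) = -7

After the edit, cleaning proceeds:
  pack.gen: a read changed (tokens.txt 4->8) — executes, giving 6.
  gamma.gen: a read changed (pack.gen 2->6) — executes, giving -6.
  omega.gen: a read changed (gamma.gen -2->-6; pack.gen 2->6) — executes, giving -12.
  beta.gen: a read changed (omega.gen -4->-12; tokens.txt 4->8) — executes, giving -12.
  merge.gen: a read changed (omega.gen -4->-12) — executes, giving -14.
  amber.gen: a read changed (merge.gen -6->-14) — executes, giving -19.
  filter.gen: a read changed (merge.gen -6->-14) — executes, giving 14.
  probe.gen: a read changed (gamma.gen -2->-6; pack.gen 2->6) — executes, giving -12.
  trace.gen: a read changed (filter.gen 6->14; amber.gen -11->-19) — executes, giving -19.
  south.gen: a read changed (trace.gen -11->-19; beta.gen -4->-12) — executes, giving -7 — identical to its old value.
  router.gen: dirty, but its reads are unchanged (index.txt unchanged, south.gen unchanged); cached -7 stands.
  codegen.gen: a read changed (tokens.txt 4->8) — executes, giving 1.
  graph.gen: a read changed (codegen.gen -3->1; probe.gen -4->-12) — executes, giving -11.

Note where the cutoff bites: router.gen is checked, finds nothing changed, and keeps its cache.

The edit dirties: amber.gen, beta.gen, codegen.gen, filter.gen, gamma.gen, graph.gen, merge.gen, omega.gen, pack.gen, probe.gen, router.gen, south.gen, trace.gen.
12 target commands run: amber.gen, beta.gen, codegen.gen, filter.gen, gamma.gen, graph.gen, merge.gen, omega.gen, pack.gen, probe.gen, south.gen, trace.gen.
Cache hits after checking: router.gen.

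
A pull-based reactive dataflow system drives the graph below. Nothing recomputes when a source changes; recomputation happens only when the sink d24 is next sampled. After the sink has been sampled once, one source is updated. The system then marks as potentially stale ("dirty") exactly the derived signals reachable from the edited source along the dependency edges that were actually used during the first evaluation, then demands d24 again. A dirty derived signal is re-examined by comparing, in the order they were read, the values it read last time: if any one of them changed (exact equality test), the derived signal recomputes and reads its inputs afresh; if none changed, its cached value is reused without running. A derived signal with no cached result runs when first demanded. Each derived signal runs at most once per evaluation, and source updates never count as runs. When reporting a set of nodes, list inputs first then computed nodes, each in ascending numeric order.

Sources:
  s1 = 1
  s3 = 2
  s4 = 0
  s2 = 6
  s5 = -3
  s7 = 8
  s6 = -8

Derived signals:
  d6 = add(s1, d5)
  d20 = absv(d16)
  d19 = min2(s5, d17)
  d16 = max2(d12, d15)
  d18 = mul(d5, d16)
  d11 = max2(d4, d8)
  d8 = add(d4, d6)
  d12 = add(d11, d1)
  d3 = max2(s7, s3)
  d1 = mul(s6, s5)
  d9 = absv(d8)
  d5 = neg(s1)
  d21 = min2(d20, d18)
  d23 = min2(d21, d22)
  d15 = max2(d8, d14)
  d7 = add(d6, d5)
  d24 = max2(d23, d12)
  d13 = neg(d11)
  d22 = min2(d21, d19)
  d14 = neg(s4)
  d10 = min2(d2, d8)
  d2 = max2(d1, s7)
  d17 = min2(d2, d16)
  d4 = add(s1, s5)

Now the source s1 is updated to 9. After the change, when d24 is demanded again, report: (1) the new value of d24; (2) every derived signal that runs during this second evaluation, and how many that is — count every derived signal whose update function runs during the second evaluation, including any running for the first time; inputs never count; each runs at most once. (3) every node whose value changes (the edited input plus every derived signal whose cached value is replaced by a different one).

New value of d24: 30.
Derived signals that run: d4, d5, d6, d8, d11, d12, d15, d16, d17, d18, d19, d20, d21, d22, d23, d24 — 16 in total.
Values that change: s1, d4, d5, d8, d11, d12, d15, d16, d17, d18, d20, d21, d22, d23, d24.

First evaluation (everything demanded from the output):
  d1 = mul(-8, -3) = 24
  d2 = max2(24, 8) = 24
  d4 = add(1, -3) = -2
  d5 = neg(1) = -1
  d6 = add(1, -1) = 0
  d8 = add(-2, 0) = -2
  d11 = max2(-2, -2) = -2
  d12 = add(-2, 24) = 22
  d14 = neg(0) = 0
  d15 = max2(-2, 0) = 0
  d16 = max2(22, 0) = 22
  d17 = min2(24, 22) = 22
  d18 = mul(-1, 22) = -22
  d19 = min2(-3, 22) = -3
  d20 = absv(22) = 22
  d21 = min2(22, -22) = -22
  d22 = min2(-22, -3) = -22
  d23 = min2(-22, -22) = -22
  d24 = max2(-22, 22) = 22

Propagation after the edit:
  d4: runs — s1 1->9; result 6.
  d5: runs — s1 1->9; result -9.
  d6: runs — s1 1->9; d5 -1->-9; result 0 (same value as before).
  d8: runs — d4 -2->6; result 6.
  d11: runs — d4 -2->6; d8 -2->6; result 6.
  d12: runs — d11 -2->6; result 30.
  d15: runs — d8 -2->6; result 6.
  d16: runs — d12 22->30; d15 0->6; result 30.
  d17: runs — d16 22->30; result 24.
  d18: runs — d5 -1->-9; d16 22->30; result -270.
  d19: runs — d17 22->24; result -3 (same value as before).
  d20: runs — d16 22->30; result 30.
  d21: runs — d20 22->30; d18 -22->-270; result -270.
  d22: runs — d21 -22->-270; result -270.
  d23: runs — d21 -22->-270; d22 -22->-270; result -270.
  d24: runs — d23 -22->-270; d12 22->30; result 30.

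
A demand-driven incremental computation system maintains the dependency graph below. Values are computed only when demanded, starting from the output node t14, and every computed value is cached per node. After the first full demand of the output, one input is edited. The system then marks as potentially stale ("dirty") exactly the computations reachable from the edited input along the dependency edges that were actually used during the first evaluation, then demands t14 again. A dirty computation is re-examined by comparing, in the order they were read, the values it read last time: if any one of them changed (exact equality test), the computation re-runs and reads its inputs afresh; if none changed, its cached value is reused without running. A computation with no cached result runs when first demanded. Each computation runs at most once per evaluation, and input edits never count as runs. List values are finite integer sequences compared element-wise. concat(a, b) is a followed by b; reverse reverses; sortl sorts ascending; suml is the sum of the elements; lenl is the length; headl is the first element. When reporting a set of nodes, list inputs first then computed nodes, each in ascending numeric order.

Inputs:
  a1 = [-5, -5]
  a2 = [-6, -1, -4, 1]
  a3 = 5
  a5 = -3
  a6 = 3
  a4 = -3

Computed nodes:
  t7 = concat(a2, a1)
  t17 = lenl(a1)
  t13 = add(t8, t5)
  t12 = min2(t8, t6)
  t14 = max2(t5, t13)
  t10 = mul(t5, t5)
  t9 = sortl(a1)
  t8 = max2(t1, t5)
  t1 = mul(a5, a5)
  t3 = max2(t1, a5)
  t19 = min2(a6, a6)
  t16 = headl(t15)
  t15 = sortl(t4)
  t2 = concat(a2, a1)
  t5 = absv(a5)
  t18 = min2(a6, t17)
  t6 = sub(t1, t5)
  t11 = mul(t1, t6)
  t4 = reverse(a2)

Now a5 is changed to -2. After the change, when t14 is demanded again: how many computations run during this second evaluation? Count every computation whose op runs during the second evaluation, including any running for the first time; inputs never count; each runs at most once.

Computations that run: t1, t5, t8, t13, t14 — 5 in total.

First evaluation (everything demanded from the output):
  t1 = mul(-3, -3) = 9
  t5 = absv(-3) = 3
  t8 = max2(9, 3) = 9
  t13 = add(9, 3) = 12
  t14 = max2(3, 12) = 12

Propagation after the edit:
  t1: runs — a5 -3->-2; a5 -3->-2; result 4.
  t5: runs — a5 -3->-2; result 2.
  t8: runs — t1 9->4; t5 3->2; result 4.
  t13: runs — t8 9->4; t5 3->2; result 6.
  t14: runs — t5 3->2; t13 12->6; result 6.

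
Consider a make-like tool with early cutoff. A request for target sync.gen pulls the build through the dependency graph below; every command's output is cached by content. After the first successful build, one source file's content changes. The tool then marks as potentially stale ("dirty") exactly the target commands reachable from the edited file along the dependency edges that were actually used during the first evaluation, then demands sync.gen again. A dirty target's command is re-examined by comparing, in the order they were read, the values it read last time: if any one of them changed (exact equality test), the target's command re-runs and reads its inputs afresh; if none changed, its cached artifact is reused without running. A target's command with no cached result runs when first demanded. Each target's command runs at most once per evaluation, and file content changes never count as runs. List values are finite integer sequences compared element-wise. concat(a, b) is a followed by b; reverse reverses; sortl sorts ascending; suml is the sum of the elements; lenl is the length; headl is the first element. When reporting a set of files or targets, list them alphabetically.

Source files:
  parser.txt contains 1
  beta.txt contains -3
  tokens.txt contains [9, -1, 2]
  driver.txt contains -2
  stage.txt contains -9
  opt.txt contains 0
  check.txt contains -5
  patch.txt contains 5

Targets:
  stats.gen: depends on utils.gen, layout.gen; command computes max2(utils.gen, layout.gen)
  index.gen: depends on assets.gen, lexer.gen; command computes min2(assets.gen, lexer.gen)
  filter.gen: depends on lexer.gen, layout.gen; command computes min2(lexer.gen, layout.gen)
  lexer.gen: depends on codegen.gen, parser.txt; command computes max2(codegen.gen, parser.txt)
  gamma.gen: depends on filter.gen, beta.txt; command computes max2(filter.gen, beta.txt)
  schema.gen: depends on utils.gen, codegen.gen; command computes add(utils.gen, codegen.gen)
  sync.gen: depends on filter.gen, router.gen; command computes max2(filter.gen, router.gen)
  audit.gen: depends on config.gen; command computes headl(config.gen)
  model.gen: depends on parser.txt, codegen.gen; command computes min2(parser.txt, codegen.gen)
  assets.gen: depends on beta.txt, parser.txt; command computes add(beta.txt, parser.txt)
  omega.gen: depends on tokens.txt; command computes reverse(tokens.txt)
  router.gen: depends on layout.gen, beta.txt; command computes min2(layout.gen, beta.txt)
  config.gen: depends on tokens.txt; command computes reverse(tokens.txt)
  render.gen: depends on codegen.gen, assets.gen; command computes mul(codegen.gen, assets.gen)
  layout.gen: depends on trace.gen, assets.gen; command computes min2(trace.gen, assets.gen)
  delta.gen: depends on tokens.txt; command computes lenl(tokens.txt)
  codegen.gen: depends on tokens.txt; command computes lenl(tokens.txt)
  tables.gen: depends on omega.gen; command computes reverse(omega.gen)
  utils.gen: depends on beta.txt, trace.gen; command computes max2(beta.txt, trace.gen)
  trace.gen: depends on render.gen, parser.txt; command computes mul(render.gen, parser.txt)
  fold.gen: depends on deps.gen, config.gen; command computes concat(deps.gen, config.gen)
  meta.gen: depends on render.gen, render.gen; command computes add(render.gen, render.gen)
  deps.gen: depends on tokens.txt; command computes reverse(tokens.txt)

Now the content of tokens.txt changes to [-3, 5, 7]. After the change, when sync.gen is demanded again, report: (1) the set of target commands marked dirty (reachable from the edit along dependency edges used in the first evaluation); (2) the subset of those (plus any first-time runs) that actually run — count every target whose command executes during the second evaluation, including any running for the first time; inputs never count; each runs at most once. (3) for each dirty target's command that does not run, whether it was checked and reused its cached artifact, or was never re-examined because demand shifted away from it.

First demand of the output computes:
  assets.gen = add(-3, 1) = -2
  codegen.gen = lenl([9, -1, 2]) = 3
  lexer.gen = max2(3, 1) = 3
  render.gen = mul(3, -2) = -6
  trace.gen = mul(-6, 1) = -6
  layout.gen = min2(-6, -2) = -6
  filter.gen = min2(3, -6) = -6
  router.gen = min2(-6, -3) = -6
  sync.gen = max2(-6, -6) = -6

After the edit, cleaning proceeds:
  codegen.gen: a read changed (tokens.txt [9, -1, 2]->[-3, 5, 7]) — executes, giving 3 — identical to its old value.
  lexer.gen: dirty, but its reads are unchanged (codegen.gen unchanged, parser.txt unchanged); cached 3 stands.
  render.gen: dirty, but its reads are unchanged (codegen.gen unchanged, assets.gen unchanged); cached -6 stands.
  trace.gen: dirty, but its reads are unchanged (render.gen unchanged, parser.txt unchanged); cached -6 stands.
  layout.gen: dirty, but its reads are unchanged (trace.gen unchanged, assets.gen unchanged); cached -6 stands.
  filter.gen: dirty, but its reads are unchanged (lexer.gen unchanged, layout.gen unchanged); cached -6 stands.
  router.gen: dirty, but its reads are unchanged (layout.gen unchanged, beta.txt unchanged); cached -6 stands.
  sync.gen: dirty, but its reads are unchanged (filter.gen unchanged, router.gen unchanged); cached -6 stands.

Note the absorption at codegen.gen: it re-runs yet its value is the same, leaving the output's value untouched.

The edit dirties: codegen.gen, filter.gen, layout.gen, lexer.gen, render.gen, router.gen, sync.gen, trace.gen.
1 target commands run: codegen.gen.
Cache hits after checking: filter.gen, layout.gen, lexer.gen, render.gen, router.gen, sync.gen, trace.gen.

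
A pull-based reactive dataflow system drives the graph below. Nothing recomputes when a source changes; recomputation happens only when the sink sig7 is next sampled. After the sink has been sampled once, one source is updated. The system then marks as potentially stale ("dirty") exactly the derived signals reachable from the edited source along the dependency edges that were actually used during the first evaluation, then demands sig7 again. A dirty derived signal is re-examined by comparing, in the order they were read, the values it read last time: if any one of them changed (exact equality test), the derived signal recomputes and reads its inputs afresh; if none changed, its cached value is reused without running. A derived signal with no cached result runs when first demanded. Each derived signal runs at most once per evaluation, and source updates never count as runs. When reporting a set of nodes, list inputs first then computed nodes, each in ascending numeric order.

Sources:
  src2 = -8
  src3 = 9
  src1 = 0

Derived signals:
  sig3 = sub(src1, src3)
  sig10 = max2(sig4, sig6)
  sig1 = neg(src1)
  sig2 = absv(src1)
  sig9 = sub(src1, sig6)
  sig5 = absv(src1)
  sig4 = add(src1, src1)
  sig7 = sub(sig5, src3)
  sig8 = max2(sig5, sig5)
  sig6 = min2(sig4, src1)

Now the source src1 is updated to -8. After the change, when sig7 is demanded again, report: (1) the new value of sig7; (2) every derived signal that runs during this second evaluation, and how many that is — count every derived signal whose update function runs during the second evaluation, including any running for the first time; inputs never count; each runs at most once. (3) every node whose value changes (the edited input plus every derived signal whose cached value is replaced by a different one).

First evaluation (everything demanded from the output):
  sig5 = absv(0) = 0
  sig7 = sub(0, 9) = -9

Propagation after the edit:
  sig5: runs — src1 0->-8; result 8.
  sig7: runs — sig5 0->8; result -1.

New value of sig7: -1.
Derived signals that run: sig5, sig7 — 2 in total.
Values that change: src1, sig5, sig7.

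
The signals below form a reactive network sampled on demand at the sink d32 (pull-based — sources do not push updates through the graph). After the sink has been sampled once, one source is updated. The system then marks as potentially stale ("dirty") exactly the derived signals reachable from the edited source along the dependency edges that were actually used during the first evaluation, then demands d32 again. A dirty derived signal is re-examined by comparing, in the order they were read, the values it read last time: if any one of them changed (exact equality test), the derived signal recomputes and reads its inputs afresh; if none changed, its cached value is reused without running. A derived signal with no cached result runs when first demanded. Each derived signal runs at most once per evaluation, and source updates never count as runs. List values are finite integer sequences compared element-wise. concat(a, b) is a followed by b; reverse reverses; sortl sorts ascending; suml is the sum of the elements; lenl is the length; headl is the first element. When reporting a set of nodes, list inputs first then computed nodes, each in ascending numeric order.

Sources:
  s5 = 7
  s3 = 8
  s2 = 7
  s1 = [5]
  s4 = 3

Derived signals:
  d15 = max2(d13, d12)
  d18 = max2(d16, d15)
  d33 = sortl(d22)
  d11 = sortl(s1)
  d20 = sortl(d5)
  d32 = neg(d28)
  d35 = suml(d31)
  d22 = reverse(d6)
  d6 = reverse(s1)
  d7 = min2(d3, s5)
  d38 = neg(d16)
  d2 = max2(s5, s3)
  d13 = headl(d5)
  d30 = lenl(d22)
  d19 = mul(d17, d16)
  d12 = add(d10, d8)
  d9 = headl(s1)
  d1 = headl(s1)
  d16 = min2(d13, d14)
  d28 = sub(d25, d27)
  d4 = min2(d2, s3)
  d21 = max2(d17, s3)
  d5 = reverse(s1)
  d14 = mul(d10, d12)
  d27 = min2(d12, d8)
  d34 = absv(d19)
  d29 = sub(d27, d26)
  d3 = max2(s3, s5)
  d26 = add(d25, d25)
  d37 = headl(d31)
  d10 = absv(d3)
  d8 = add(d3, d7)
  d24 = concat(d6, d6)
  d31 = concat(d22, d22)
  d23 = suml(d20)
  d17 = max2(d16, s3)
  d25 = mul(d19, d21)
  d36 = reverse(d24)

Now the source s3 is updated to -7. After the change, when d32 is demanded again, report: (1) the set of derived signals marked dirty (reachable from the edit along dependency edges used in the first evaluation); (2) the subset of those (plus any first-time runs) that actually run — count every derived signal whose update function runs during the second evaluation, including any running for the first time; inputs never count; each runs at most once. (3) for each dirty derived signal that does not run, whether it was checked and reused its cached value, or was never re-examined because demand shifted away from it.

Dirty set: d3, d7, d8, d10, d12, d14, d16, d17, d19, d21, d25, d27, d28, d32.
Run set: d3, d7, d8, d10, d12, d14, d16, d17, d19, d21, d25, d27, d28, d32 (14 run).
All dirty derived signals ended up running.

Initial pass — values computed on the first demand:
  d3 = max2(8, 7) = 8
  d5 = reverse([5]) = [5]
  d7 = min2(8, 7) = 7
  d8 = add(8, 7) = 15
  d10 = absv(8) = 8
  d12 = add(8, 15) = 23
  d13 = headl([5]) = 5
  d14 = mul(8, 23) = 184
  d16 = min2(5, 184) = 5
  d17 = max2(5, 8) = 8
  d19 = mul(8, 5) = 40
  d21 = max2(8, 8) = 8
  d25 = mul(40, 8) = 320
  d27 = min2(23, 15) = 15
  d28 = sub(320, 15) = 305
  d32 = neg(305) = -305

Second demand — change propagation:
  d3: re-runs because s3 8->-7; new result 7.
  d7: re-runs because d3 8->7; new result 7 (unchanged).
  d8: re-runs because d3 8->7; new result 14.
  d10: re-runs because d3 8->7; new result 7.
  d12: re-runs because d10 8->7; d8 15->14; new result 21.
  d14: re-runs because d10 8->7; d12 23->21; new result 147.
  d16: re-runs because d14 184->147; new result 5 (unchanged).
  d17: re-runs because s3 8->-7; new result 5.
  d19: re-runs because d17 8->5; new result 25.
  d21: re-runs because d17 8->5; s3 8->-7; new result 5.
  d25: re-runs because d19 40->25; d21 8->5; new result 125.
  d27: re-runs because d12 23->21; d8 15->14; new result 14.
  d28: re-runs because d25 320->125; d27 15->14; new result 111.
  d32: re-runs because d28 305->111; new result -111.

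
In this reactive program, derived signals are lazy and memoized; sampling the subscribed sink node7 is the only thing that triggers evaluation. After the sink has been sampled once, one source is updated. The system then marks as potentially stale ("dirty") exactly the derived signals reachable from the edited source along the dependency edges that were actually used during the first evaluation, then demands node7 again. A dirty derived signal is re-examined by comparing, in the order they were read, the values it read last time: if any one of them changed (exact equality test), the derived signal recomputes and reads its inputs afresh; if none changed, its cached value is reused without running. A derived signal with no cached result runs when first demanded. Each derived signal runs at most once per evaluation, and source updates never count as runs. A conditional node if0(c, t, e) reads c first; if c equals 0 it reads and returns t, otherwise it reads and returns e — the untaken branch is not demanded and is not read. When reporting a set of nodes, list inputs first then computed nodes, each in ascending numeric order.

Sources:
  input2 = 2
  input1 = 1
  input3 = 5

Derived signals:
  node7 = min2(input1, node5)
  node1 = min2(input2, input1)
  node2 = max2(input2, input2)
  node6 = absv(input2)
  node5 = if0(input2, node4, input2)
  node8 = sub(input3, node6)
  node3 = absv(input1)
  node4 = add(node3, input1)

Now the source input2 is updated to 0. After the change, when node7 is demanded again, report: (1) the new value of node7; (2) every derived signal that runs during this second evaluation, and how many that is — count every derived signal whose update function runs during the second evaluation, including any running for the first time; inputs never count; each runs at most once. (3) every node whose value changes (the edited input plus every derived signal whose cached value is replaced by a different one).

First demand of the output computes:
  node5 = if0(input2=2 -> else branch input2) = 2
  node7 = min2(1, 2) = 1

After the edit, cleaning proceeds:
  node3: had never run; runs now, result 1.
  node4: had never run; runs now, result 2.
  node5: a read changed (input2 2->0; input2 2->0) — executes, giving 2 — identical to its old value.
  node7: dirty, but its reads are unchanged (input1 unchanged, node5 unchanged); cached 1 stands.

Note the branch switch — node3, node4 had no cache and run now for the first time.

Demanding node7 again yields 1.
3 derived signals run: node3, node4, node5.
The nodes whose values change: input2.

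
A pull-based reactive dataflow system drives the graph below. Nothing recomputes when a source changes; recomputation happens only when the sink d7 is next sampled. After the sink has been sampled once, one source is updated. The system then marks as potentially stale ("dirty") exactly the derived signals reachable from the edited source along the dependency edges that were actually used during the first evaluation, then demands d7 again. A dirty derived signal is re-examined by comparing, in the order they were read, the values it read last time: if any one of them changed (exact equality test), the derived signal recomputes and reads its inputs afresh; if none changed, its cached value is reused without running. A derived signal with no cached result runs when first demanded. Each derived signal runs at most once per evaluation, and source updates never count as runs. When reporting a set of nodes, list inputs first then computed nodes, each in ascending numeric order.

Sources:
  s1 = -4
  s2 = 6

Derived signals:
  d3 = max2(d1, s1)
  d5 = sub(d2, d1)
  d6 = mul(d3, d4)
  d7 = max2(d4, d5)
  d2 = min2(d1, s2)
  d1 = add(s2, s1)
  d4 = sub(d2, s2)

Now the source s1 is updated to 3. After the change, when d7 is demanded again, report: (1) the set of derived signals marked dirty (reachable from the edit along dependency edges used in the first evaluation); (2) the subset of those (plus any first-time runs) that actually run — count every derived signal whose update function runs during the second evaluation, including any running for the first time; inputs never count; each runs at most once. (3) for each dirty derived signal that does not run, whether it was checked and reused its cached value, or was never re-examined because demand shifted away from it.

Marked dirty: d1, d2, d4, d5, d7.
Derived signals that run: d1, d2, d4, d5, d7 — 5 in total.
Every dirty derived signal ran.

First evaluation (everything demanded from the output):
  d1 = add(6, -4) = 2
  d2 = min2(2, 6) = 2
  d4 = sub(2, 6) = -4
  d5 = sub(2, 2) = 0
  d7 = max2(-4, 0) = 0

Propagation after the edit:
  d1: runs — s1 -4->3; result 9.
  d2: runs — d1 2->9; result 6.
  d4: runs — d2 2->6; result 0.
  d5: runs — d2 2->6; d1 2->9; result -3.
  d7: runs — d4 -4->0; d5 0->-3; result 0 (same value as before).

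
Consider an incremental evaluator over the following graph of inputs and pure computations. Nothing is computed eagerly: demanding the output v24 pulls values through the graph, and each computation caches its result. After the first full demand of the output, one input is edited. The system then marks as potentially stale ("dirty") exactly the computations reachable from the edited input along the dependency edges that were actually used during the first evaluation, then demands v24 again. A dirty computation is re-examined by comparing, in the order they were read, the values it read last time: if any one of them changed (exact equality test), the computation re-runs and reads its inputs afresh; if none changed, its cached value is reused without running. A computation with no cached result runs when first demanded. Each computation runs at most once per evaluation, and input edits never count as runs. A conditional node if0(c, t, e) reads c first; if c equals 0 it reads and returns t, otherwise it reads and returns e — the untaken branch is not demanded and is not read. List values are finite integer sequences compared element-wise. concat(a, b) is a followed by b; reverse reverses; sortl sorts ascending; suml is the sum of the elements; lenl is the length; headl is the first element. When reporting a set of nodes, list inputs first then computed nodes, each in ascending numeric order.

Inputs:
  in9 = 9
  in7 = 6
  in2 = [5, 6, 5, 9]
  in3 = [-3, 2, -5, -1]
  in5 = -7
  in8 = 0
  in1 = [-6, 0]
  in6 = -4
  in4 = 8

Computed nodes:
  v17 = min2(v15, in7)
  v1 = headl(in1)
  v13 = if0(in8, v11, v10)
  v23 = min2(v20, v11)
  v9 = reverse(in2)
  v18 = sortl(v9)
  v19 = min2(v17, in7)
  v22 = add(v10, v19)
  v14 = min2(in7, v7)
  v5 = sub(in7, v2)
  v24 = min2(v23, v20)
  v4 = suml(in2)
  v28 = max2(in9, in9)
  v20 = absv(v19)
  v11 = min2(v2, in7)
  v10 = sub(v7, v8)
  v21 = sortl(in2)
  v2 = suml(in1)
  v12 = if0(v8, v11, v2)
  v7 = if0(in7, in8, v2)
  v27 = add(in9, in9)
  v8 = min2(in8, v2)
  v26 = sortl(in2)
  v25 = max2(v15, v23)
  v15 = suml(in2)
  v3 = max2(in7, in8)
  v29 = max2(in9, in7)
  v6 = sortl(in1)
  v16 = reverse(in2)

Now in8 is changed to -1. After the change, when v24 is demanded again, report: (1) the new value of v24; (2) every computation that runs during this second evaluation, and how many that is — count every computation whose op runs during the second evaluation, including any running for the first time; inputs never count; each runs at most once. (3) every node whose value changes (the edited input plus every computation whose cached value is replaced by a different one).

Initial pass — values computed on the first demand:
  v2 = suml([-6, 0]) = -6
  v11 = min2(-6, 6) = -6
  v15 = suml([5, 6, 5, 9]) = 25
  v17 = min2(25, 6) = 6
  v19 = min2(6, 6) = 6
  v20 = absv(6) = 6
  v23 = min2(6, -6) = -6
  v24 = min2(-6, 6) = -6

Second demand — change propagation:
  no demanded computation ever read in8, so the edit dirties nothing and nothing runs.

The important point: nothing the output needs ever reads in8, so the edit is invisible to it.

v24 now evaluates to -6.
Run set: none (0 run).
Changed values: in8.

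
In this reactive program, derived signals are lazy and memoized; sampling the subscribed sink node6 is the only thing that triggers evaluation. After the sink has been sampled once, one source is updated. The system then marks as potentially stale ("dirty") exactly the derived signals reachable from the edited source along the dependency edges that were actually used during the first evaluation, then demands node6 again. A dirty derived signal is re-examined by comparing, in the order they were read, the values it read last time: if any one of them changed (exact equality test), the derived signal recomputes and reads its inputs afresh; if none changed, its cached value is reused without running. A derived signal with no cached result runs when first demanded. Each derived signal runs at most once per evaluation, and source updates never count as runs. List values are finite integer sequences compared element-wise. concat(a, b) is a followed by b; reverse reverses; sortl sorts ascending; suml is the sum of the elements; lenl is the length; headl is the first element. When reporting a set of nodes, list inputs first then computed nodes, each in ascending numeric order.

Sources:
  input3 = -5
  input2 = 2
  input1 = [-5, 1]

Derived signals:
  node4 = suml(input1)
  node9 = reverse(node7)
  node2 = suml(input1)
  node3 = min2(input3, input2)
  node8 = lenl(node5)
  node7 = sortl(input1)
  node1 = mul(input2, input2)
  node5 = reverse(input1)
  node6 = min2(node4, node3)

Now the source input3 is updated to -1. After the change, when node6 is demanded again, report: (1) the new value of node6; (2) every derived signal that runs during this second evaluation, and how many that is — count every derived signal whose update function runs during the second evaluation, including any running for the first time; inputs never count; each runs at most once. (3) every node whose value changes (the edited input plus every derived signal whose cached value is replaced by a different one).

Demanding node6 again yields -4.
2 derived signals run: node3, node6.
The nodes whose values change: input3, node3, node6.

First demand of the output computes:
  node3 = min2(-5, 2) = -5
  node4 = suml([-5, 1]) = -4
  node6 = min2(-4, -5) = -5

After the edit, cleaning proceeds:
  node3: a read changed (input3 -5->-1) — executes, giving -1.
  node6: a read changed (node3 -5->-1) — executes, giving -4.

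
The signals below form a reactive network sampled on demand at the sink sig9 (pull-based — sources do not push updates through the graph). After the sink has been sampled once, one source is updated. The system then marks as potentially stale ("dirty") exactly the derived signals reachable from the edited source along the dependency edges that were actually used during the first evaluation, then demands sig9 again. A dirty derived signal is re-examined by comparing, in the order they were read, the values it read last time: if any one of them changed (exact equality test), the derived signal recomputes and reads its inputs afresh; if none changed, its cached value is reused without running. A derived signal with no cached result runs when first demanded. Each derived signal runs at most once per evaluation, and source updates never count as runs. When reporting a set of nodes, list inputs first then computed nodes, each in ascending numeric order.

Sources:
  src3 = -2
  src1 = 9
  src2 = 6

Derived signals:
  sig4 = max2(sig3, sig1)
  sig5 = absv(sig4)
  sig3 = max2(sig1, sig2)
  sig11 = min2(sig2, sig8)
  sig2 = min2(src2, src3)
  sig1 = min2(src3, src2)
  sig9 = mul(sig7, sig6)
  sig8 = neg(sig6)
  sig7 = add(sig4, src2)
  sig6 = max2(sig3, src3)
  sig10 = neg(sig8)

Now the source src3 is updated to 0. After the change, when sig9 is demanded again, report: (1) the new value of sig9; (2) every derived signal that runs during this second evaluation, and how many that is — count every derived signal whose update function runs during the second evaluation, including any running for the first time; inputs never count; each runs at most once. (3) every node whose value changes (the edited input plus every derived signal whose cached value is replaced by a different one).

Initial pass — values computed on the first demand:
  sig1 = min2(-2, 6) = -2
  sig2 = min2(6, -2) = -2
  sig3 = max2(-2, -2) = -2
  sig4 = max2(-2, -2) = -2
  sig6 = max2(-2, -2) = -2
  sig7 = add(-2, 6) = 4
  sig9 = mul(4, -2) = -8

Second demand — change propagation:
  sig1: re-runs because src3 -2->0; new result 0.
  sig2: re-runs because src3 -2->0; new result 0.
  sig3: re-runs because sig1 -2->0; sig2 -2->0; new result 0.
  sig4: re-runs because sig3 -2->0; sig1 -2->0; new result 0.
  sig6: re-runs because sig3 -2->0; src3 -2->0; new result 0.
  sig7: re-runs because sig4 -2->0; new result 6.
  sig9: re-runs because sig7 4->6; sig6 -2->0; new result 0.

sig9 now evaluates to 0.
Run set: sig1, sig2, sig3, sig4, sig6, sig7, sig9 (7 run).
Changed values: src3, sig1, sig2, sig3, sig4, sig6, sig7, sig9.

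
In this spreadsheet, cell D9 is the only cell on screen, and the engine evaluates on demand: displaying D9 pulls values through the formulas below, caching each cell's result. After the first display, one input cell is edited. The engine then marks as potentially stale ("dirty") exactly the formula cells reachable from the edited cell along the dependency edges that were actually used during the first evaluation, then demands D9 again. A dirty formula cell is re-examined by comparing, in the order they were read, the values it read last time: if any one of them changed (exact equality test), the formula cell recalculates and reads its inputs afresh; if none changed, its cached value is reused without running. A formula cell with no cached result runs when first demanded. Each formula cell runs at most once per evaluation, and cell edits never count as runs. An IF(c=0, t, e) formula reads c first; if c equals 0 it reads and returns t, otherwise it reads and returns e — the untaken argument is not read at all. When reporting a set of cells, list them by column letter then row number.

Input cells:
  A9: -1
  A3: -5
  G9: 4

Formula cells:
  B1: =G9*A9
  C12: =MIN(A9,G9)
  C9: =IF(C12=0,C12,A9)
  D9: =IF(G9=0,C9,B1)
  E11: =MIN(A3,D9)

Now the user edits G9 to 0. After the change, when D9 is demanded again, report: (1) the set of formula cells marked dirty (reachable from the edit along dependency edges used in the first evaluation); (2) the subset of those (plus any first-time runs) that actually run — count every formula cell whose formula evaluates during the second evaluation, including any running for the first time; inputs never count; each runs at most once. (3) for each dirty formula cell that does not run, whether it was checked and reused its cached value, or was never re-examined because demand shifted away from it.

Initial pass — values computed on the first demand:
  B1 = 4 * -1 = -4
  D9 = IF(G9=0: G9=4 -> else branch B1) = -4

Second demand — change propagation:
  B1: dirty yet unreached — the second evaluation never asks for it.
  C12: newly demanded (no cache) — executes and yields -1.
  C9: newly demanded (no cache) — executes and yields -1.
  D9: re-runs because G9 4->0; new result -1.

The important point: the flipped condition redirects demand; B1 is left stale, never re-checked.

Dirty set: B1, D9.
Run set: C9, C12, D9 (3 run).
Left stale — demand moved off them: B1.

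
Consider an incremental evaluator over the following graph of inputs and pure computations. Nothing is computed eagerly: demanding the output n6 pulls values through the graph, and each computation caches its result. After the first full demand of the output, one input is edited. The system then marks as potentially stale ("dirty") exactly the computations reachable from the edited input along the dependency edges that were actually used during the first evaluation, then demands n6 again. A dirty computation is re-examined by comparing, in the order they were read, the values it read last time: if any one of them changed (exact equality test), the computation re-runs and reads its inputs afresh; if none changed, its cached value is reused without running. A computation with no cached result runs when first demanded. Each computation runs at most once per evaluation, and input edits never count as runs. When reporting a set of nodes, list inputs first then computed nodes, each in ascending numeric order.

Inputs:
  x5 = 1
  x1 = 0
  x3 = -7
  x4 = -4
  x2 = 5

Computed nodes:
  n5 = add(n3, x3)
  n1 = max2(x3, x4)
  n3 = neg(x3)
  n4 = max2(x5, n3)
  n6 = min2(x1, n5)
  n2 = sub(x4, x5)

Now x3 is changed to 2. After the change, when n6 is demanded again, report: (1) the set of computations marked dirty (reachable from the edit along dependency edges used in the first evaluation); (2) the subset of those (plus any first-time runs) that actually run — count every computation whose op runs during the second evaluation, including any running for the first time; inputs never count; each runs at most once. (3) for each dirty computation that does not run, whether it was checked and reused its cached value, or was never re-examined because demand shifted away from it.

Initial pass — values computed on the first demand:
  n3 = neg(-7) = 7
  n5 = add(7, -7) = 0
  n6 = min2(0, 0) = 0

Second demand — change propagation:
  n3: re-runs because x3 -7->2; new result -2.
  n5: re-runs because n3 7->-2; x3 -7->2; new result 0 (unchanged).
  n6: re-examined; everything it read last time is the same (x1 unchanged, n5 unchanged) — cache 0 kept, no run.

The important point: n5 recomputes to an identical value, and the output ends up unchanged.

Dirty set: n3, n5, n6.
Run set: n3, n5 (2 run).
Re-examined without running (cache reused): n6.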